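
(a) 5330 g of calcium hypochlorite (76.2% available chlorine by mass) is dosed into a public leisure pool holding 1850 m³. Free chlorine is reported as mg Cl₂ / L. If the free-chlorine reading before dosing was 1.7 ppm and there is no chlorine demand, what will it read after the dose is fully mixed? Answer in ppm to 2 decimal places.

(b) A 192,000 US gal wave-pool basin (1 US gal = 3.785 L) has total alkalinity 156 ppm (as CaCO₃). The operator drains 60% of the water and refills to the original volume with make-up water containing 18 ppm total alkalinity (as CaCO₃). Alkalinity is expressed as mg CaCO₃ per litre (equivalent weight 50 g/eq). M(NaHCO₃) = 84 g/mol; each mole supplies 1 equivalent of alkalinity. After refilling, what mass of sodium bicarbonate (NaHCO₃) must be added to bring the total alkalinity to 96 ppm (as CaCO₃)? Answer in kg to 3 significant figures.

(a) Volume: 1850 m³ = 1,850,000 L.
(a) Available chlorine delivered: 5330 g × 0.762 = 4061 g as Cl₂.
(a) Concentration rise: 4061 g / 1,850,000 L = 2.195 mg/L = 2.20 ppm.
(a) Final FC: 1.7 + 2.20 = 3.90 ppm.

(b) Volume: 192,000 US gal × 3.785 L/gal = 726,720 L.
(b) After draining 60% and refilling: 156 × 0.40 + 18 × 0.60 = 73.2 ppm.
(b) Deficit to target: 96 − 73.2 = 22.8 mg/L.
(b) As CaCO₃: 22.8 mg/L × 726,720 L = 16,570 g; ÷ 50 g/eq ÷ 1 = 331.4 mol NaHCO₃.
(b) Mass: 331.4 × 84 = 27,840 g.

(a) 3.90 ppm; (b) 27.8 kg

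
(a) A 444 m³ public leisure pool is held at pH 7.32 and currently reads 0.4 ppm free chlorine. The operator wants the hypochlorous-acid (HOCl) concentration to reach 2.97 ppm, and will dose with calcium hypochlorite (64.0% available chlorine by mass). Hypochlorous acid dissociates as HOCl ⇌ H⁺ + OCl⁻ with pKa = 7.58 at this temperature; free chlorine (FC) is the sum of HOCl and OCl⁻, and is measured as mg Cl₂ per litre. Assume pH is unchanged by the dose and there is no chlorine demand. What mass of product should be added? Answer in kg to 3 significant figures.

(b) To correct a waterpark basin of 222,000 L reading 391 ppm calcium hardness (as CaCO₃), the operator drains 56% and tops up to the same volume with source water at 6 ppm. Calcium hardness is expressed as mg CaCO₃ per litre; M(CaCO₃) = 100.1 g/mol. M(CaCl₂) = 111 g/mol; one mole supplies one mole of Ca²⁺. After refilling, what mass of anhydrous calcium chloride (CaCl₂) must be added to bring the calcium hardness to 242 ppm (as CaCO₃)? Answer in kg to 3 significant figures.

(a) Volume: 444 m³ = 444,000 L.
(a) [OCl⁻]/[HOCl] = 10^(pH − pKa) = 10^(7.32 − 7.58) = 0.5495; fraction as HOCl = 1/(1 + 0.5495) = 0.6454.
(a) Free chlorine required for 2.97 ppm HOCl: 2.97 / 0.6454 = 4.602 ppm.
(a) FC to add: 4.602 − 0.4 = 4.202 mg/L as Cl₂.
(a) Cl₂ equivalent: 4.202 mg/L × 444,000 L = 1866 g.
(a) Product at 64.0% available Cl: 1866 / 0.64 = 2915 g.

(b) After draining 56% and refilling: 391 × 0.44 + 6 × 0.56 = 175.4 ppm.
(b) Deficit to target: 242 − 175.4 = 66.6 mg/L.
(b) As CaCO₃: 66.6 mg/L × 222,000 L = 14,790 g; ÷ 100.1 = 147.7 mol Ca²⁺.
(b) Mass: 147.7 × 111 = 16,400 g.

(a) 2.92 kg; (b) 16.4 kg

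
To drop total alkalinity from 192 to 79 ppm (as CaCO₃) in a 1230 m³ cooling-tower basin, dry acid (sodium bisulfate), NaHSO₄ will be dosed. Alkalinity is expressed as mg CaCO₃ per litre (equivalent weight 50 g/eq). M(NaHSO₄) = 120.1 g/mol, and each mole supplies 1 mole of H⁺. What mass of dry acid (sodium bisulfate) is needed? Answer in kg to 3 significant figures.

Volume: 1230 m³ = 1,230,000 L.
Alkalinity to neutralize: (192 − 79) = 113 mg/L as CaCO₃ × 1,230,000 L = 139,000 g as CaCO₃.
Equivalents of H⁺ required: 139,000 ÷ 50 g/eq = 2780 eq = 2780 mol NaHSO₄.
Mass of NaHSO₄: 2780 × 120.1 = 333,900 g.

334 kg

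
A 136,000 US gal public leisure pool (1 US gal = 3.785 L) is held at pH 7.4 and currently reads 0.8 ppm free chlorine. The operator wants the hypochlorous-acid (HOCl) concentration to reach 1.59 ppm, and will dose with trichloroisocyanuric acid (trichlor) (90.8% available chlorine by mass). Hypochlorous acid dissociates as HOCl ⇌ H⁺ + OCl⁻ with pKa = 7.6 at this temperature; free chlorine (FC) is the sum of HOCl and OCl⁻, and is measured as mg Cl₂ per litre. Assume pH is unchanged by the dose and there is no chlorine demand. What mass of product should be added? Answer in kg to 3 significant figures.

1.02 kg

Volume: 136,000 US gal × 3.785 L/gal = 514,760 L.
[OCl⁻]/[HOCl] = 10^(pH − pKa) = 10^(7.4 − 7.6) = 0.631; fraction as HOCl = 1/(1 + 0.631) = 0.6131.
Free chlorine required for 1.59 ppm HOCl: 1.59 / 0.6131 = 2.593 ppm.
FC to add: 2.593 − 0.8 = 1.793 mg/L as Cl₂.
Cl₂ equivalent: 1.793 mg/L × 514,760 L = 923.1 g.
Product at 90.8% available Cl: 923.1 / 0.908 = 1017 g.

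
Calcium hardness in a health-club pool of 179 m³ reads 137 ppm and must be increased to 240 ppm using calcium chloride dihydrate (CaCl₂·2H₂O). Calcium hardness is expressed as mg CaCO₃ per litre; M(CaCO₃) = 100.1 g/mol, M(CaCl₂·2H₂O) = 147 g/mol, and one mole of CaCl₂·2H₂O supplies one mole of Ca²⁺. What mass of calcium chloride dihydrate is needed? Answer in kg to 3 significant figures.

Volume: 179 m³ = 179,000 L.
Hardness to add: (240 − 137) = 103 mg/L as CaCO₃ × 179,000 L = 18,440 g as CaCO₃.
Moles of Ca²⁺ (1 mol Ca²⁺ ≡ 1 mol CaCO₃): 18,440 / 100.1 g/mol = 184.2 mol.
Mass of CaCl₂·2H₂O: 184.2 × 147 = 27,080 g.

27.1 kg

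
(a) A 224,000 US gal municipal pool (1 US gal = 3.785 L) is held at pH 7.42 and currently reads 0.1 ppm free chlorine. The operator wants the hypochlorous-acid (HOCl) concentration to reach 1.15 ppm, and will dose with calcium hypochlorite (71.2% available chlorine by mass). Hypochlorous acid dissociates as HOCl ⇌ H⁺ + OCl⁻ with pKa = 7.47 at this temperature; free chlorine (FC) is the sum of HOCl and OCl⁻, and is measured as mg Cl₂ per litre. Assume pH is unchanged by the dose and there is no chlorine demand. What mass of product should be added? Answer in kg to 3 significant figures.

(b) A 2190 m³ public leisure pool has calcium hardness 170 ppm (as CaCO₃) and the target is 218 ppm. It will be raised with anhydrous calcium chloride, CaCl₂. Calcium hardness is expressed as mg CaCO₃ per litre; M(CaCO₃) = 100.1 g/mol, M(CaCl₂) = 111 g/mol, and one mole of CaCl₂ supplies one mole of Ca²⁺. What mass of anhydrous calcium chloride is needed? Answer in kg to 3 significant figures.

(a) 2.47 kg; (b) 117 kg

(a) Volume: 224,000 US gal × 3.785 L/gal = 847,840 L.
(a) [OCl⁻]/[HOCl] = 10^(pH − pKa) = 10^(7.42 − 7.47) = 0.8913; fraction as HOCl = 1/(1 + 0.8913) = 0.5288.
(a) Free chlorine required for 1.15 ppm HOCl: 1.15 / 0.5288 = 2.175 ppm.
(a) FC to add: 2.175 − 0.1 = 2.075 mg/L as Cl₂.
(a) Cl₂ equivalent: 2.075 mg/L × 847,840 L = 1759 g.
(a) Product at 71.2% available Cl: 1759 / 0.712 = 2471 g.

(b) Volume: 2190 m³ = 2,190,000 L.
(b) Hardness to add: (218 − 170) = 48 mg/L as CaCO₃ × 2,190,000 L = 105,100 g as CaCO₃.
(b) Moles of Ca²⁺ (1 mol Ca²⁺ ≡ 1 mol CaCO₃): 105,100 / 100.1 g/mol = 1050 mol.
(b) Mass of CaCl₂: 1050 × 111 = 116,600 g.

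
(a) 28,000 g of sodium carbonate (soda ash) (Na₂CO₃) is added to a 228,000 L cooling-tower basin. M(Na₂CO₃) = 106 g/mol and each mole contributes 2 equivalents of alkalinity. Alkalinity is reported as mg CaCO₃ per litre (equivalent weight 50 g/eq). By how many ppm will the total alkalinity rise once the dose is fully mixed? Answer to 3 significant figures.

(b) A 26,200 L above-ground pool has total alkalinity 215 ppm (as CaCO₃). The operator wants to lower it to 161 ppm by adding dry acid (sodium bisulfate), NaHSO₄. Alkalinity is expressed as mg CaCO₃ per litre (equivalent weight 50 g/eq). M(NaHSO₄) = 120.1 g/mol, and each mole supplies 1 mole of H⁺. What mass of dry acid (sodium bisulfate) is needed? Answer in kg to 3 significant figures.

(a) 116 ppm; (b) 3.40 kg

(a) Moles of Na₂CO₃: 28,000 g ÷ 106 g/mol = 264.2 mol → 528.3 eq of alkalinity.
(a) As CaCO₃: 528.3 eq × 50 g/eq = 26,420 g.
(a) Rise: 26,420 g / 228,000 L × 1000 = 115.9 mg/L.

(b) Alkalinity to neutralize: (215 − 161) = 54 mg/L as CaCO₃ × 26,200 L = 1415 g as CaCO₃.
(b) Equivalents of H⁺ required: 1415 ÷ 50 g/eq = 28.3 eq = 28.3 mol NaHSO₄.
(b) Mass of NaHSO₄: 28.3 × 120.1 = 3398 g.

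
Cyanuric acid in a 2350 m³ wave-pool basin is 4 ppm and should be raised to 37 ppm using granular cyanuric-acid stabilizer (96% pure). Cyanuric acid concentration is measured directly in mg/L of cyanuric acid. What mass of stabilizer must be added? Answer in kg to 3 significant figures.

Volume: 2350 m³ = 2,350,000 L.
CYA to add: (37 − 4) = 33 mg/L × 2,350,000 L = 77,550 g cyanuric acid.
At 96% purity: 77,550 / 0.96 = 80,780 g product.

80.8 kg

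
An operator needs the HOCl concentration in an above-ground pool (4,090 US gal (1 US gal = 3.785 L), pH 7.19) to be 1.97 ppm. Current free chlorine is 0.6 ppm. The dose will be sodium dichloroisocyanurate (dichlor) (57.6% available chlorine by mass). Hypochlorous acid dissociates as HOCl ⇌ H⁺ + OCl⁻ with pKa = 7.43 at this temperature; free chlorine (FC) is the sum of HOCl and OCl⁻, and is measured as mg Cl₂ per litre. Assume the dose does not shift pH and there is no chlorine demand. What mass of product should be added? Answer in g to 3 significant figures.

67.3 g

Volume: 4,090 US gal × 3.785 L/gal = 15,481 L.
[OCl⁻]/[HOCl] = 10^(pH − pKa) = 10^(7.19 − 7.43) = 0.5754; fraction as HOCl = 1/(1 + 0.5754) = 0.6347.
Free chlorine required for 1.97 ppm HOCl: 1.97 / 0.6347 = 3.104 ppm.
FC to add: 3.104 − 0.6 = 2.504 mg/L as Cl₂.
Cl₂ equivalent: 2.504 mg/L × 15,481 L = 38.76 g.
Product at 57.6% available Cl: 38.76 / 0.576 = 67.29 g.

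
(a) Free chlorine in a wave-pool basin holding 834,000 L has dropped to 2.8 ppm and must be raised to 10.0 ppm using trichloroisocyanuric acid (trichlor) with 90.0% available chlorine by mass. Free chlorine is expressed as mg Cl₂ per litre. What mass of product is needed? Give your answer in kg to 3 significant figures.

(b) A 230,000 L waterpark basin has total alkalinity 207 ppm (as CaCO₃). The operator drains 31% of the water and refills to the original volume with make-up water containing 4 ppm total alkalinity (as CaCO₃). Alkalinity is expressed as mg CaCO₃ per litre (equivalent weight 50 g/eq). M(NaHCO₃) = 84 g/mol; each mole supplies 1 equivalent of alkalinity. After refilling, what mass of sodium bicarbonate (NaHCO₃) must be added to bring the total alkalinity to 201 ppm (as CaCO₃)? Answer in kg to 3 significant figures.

(a) 6.67 kg; (b) 22.0 kg

(a) Chlorine deficit: 10.0 − 2.8 = 7.2 ppm = 7.2 mg/L as Cl₂.
(a) Cl₂ equivalent needed: 7.2 mg/L × 834,000 L = 6,005,000 mg = 6005 g.
(a) Product at 90.0% available chlorine: 6005 / 0.9 = 6672 g.

(b) After draining 31% and refilling: 207 × 0.69 + 4 × 0.31 = 144.07 ppm.
(b) Deficit to target: 201 − 144.07 = 56.93 mg/L.
(b) As CaCO₃: 56.93 mg/L × 230,000 L = 13,090 g; ÷ 50 g/eq ÷ 1 = 261.9 mol NaHCO₃.
(b) Mass: 261.9 × 84 = 22,000 g.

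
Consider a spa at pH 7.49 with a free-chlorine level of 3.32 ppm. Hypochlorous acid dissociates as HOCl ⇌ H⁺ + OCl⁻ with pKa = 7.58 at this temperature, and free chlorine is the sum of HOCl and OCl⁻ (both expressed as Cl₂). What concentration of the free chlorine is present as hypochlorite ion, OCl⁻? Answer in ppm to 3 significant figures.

1.49 ppm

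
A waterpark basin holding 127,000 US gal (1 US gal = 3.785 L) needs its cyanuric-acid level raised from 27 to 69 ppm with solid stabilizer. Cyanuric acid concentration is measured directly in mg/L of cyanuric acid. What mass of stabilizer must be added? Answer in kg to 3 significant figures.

Volume: 127,000 US gal × 3.785 L/gal = 480,695 L.
CYA to add: (69 − 27) = 42 mg/L × 480,695 L = 20,190 g cyanuric acid.

20.2 kg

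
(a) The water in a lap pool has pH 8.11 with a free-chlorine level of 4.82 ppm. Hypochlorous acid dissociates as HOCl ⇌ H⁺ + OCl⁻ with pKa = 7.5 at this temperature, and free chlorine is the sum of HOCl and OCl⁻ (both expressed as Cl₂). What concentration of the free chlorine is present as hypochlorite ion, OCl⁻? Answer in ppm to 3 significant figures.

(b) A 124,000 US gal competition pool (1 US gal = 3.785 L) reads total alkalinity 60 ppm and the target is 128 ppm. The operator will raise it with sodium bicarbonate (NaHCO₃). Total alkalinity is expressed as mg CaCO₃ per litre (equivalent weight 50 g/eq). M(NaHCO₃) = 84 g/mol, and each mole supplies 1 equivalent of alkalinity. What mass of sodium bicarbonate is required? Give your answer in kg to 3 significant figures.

(a) 3.87 ppm; (b) 53.6 kg

(a) [OCl⁻]/[HOCl] = 10^(pH − pKa) = 10^(8.11 − 7.5) = 10^0.61 = 4.074.
(a) Fraction as HOCl = 1 / (1 + 4.074) = 0.1971.
(a) OCl⁻ = (1 − 0.1971) × 4.82 ppm = 3.87 ppm.

(b) Volume: 124,000 US gal × 3.785 L/gal = 469,340 L.
(b) Alkalinity to add: (128 − 60) = 68 mg/L as CaCO₃ × 469,340 L = 31,920 g as CaCO₃.
(b) Equivalents: 31,920 g ÷ 50 g/eq = 638.3 eq.
(b) NaHCO₃ supplies 1 eq per mole → 638.3 mol.
(b) Mass: 638.3 mol × 84 g/mol = 53,620 g.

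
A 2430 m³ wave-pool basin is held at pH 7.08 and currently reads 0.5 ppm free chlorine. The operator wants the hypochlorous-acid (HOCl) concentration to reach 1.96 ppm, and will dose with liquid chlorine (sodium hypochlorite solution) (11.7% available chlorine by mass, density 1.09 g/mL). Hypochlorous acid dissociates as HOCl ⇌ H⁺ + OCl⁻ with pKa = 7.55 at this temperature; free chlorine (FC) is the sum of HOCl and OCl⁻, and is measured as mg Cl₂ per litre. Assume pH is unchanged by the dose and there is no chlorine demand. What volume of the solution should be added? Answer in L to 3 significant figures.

Volume: 2430 m³ = 2,430,000 L.
[OCl⁻]/[HOCl] = 10^(pH − pKa) = 10^(7.08 − 7.55) = 0.3388; fraction as HOCl = 1/(1 + 0.3388) = 0.7469.
Free chlorine required for 1.96 ppm HOCl: 1.96 / 0.7469 = 2.624 ppm.
FC to add: 2.624 − 0.5 = 2.124 mg/L as Cl₂.
Cl₂ equivalent: 2.124 mg/L × 2,430,000 L = 5162 g.
Product at 11.7% available Cl: 5162 / 0.117 = 44,120 g.
Volume: 44,120 g ÷ 1.09 g/mL = 40,470 mL.

40.5 L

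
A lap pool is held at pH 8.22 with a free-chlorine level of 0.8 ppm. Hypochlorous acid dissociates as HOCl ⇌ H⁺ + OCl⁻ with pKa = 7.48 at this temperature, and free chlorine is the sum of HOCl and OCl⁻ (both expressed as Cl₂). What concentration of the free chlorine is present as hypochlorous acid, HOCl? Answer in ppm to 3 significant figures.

[OCl⁻]/[HOCl] = 10^(pH − pKa) = 10^(8.22 − 7.48) = 10^0.74 = 5.495.
Fraction as HOCl = 1 / (1 + 5.495) = 0.154.
HOCl = 0.154 × 0.8 ppm = 0.1232 ppm.

0.123 ppm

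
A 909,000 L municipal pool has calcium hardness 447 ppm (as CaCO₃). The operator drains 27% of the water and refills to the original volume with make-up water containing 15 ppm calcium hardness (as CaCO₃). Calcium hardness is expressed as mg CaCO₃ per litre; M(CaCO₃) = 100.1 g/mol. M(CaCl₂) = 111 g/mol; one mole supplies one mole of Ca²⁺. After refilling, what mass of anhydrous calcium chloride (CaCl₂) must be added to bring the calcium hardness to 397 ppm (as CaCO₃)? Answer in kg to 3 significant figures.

After draining 27% and refilling: 447 × 0.73 + 15 × 0.27 = 330.36 ppm.
Deficit to target: 397 − 330.36 = 66.64 mg/L.
As CaCO₃: 66.64 mg/L × 909,000 L = 60,580 g; ÷ 100.1 = 605.2 mol Ca²⁺.
Mass: 605.2 × 111 = 67,170 g.

67.2 kg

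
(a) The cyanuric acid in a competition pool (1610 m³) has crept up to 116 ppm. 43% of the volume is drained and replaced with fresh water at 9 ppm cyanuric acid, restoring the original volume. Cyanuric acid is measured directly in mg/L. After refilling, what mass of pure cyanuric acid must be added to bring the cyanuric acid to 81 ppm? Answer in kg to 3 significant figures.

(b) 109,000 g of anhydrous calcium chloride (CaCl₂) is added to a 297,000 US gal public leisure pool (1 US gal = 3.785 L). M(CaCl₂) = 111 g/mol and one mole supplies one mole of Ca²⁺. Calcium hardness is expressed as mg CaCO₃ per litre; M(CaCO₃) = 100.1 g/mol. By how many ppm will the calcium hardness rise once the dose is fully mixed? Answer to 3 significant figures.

(a) 17.7 kg; (b) 87.4 ppm

(a) Volume: 1610 m³ = 1,610,000 L.
(a) After draining 43% and refilling: 116 × 0.57 + 9 × 0.43 = 69.99 ppm.
(a) Deficit to target: 81 − 69.99 = 11.01 mg/L.
(a) Mass: 11.01 mg/L × 1,610,000 L = 17,730 g cyanuric acid.

(b) Volume: 297,000 US gal × 3.785 L/gal = 1,124,145 L.
(b) Moles of Ca²⁺: 109,000 g ÷ 111 g/mol = 982 mol.
(b) As CaCO₃: 982 mol × 100.1 g/mol = 98,300 g.
(b) Rise: 98,300 g / 1,124,145 L × 1000 = 87.44 mg/L.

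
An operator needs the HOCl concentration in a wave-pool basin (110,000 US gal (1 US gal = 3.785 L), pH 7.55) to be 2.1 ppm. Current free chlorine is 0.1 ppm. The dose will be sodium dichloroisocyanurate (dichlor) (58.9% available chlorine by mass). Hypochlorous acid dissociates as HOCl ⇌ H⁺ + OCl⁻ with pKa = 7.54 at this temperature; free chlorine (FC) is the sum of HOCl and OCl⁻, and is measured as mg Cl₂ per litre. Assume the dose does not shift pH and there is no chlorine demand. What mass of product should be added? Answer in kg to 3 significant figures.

Volume: 110,000 US gal × 3.785 L/gal = 416,350 L.
[OCl⁻]/[HOCl] = 10^(pH − pKa) = 10^(7.55 − 7.54) = 1.023; fraction as HOCl = 1/(1 + 1.023) = 0.4942.
Free chlorine required for 2.1 ppm HOCl: 2.1 / 0.4942 = 4.249 ppm.
FC to add: 4.249 − 0.1 = 4.149 mg/L as Cl₂.
Cl₂ equivalent: 4.149 mg/L × 416,350 L = 1727 g.
Product at 58.9% available Cl: 1727 / 0.589 = 2933 g.

2.93 kg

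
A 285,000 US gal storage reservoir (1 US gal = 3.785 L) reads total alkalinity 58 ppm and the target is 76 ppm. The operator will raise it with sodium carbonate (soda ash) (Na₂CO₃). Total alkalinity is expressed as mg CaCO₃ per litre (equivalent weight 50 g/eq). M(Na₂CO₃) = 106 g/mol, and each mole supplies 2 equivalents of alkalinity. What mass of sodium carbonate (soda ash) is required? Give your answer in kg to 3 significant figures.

Volume: 285,000 US gal × 3.785 L/gal = 1,078,725 L.
Alkalinity to add: (76 − 58) = 18 mg/L as CaCO₃ × 1,078,725 L = 19,420 g as CaCO₃.
Equivalents: 19,420 g ÷ 50 g/eq = 388.3 eq.
Each mole of Na₂CO₃ supplies 2 eq, so 388.3 / 2 = 194.2 mol.
Mass: 194.2 mol × 106 g/mol = 20,580 g.

20.6 kg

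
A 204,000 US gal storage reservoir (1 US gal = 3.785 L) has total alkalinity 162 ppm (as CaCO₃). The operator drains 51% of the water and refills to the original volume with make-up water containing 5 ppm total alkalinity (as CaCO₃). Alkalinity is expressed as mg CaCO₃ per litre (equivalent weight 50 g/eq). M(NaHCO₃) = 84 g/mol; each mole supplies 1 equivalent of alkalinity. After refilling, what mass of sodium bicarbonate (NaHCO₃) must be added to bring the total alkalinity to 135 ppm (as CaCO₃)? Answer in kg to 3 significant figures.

68.8 kg

Volume: 204,000 US gal × 3.785 L/gal = 772,140 L.
After draining 51% and refilling: 162 × 0.49 + 5 × 0.51 = 81.93 ppm.
Deficit to target: 135 − 81.93 = 53.07 mg/L.
As CaCO₃: 53.07 mg/L × 772,140 L = 40,980 g; ÷ 50 g/eq ÷ 1 = 819.5 mol NaHCO₃.
Mass: 819.5 × 84 = 68,840 g.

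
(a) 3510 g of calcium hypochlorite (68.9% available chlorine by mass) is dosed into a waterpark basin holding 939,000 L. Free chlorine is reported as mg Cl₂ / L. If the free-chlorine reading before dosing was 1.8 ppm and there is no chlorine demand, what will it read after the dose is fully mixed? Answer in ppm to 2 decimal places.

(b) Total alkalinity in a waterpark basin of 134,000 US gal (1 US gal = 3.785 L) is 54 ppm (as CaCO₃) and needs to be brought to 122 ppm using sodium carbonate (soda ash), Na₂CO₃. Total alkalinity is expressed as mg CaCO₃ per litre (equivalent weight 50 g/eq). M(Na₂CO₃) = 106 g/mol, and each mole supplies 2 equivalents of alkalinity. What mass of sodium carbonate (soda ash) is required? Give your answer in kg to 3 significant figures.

(a) 4.38 ppm; (b) 36.6 kg

(a) Available chlorine delivered: 3510 g × 0.689 = 2418 g as Cl₂.
(a) Concentration rise: 2418 g / 939,000 L = 2.575 mg/L = 2.58 ppm.
(a) Final FC: 1.8 + 2.58 = 4.38 ppm.

(b) Volume: 134,000 US gal × 3.785 L/gal = 507,190 L.
(b) Alkalinity to add: (122 − 54) = 68 mg/L as CaCO₃ × 507,190 L = 34,490 g as CaCO₃.
(b) Equivalents: 34,490 g ÷ 50 g/eq = 689.8 eq.
(b) Each mole of Na₂CO₃ supplies 2 eq, so 689.8 / 2 = 344.9 mol.
(b) Mass: 344.9 mol × 106 g/mol = 36,560 g.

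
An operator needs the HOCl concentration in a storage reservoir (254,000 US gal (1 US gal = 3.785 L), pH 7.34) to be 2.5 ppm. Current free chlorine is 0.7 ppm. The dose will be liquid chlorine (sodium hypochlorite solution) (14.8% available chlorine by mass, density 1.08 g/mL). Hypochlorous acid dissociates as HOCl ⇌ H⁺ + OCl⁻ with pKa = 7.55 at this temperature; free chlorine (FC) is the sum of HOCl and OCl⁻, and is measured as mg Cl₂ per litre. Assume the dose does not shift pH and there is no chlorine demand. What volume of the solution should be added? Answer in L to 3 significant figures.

Volume: 254,000 US gal × 3.785 L/gal = 961,390 L.
[OCl⁻]/[HOCl] = 10^(pH − pKa) = 10^(7.34 − 7.55) = 0.6166; fraction as HOCl = 1/(1 + 0.6166) = 0.6186.
Free chlorine required for 2.5 ppm HOCl: 2.5 / 0.6186 = 4.041 ppm.
FC to add: 4.041 − 0.7 = 3.341 mg/L as Cl₂.
Cl₂ equivalent: 3.341 mg/L × 961,390 L = 3212 g.
Product at 14.8% available Cl: 3212 / 0.148 = 21,710 g.
Volume: 21,710 g ÷ 1.08 g/mL = 20,100 mL.

20.1 L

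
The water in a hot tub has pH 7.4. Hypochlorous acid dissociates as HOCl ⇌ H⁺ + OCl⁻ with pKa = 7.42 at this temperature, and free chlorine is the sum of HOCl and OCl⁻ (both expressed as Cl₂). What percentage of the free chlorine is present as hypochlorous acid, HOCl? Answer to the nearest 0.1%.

[OCl⁻]/[HOCl] = 10^(pH − pKa) = 10^(7.4 − 7.42) = 10^-0.02 = 0.955.
Fraction as HOCl = 1 / (1 + 0.955) = 0.5115.

51.2%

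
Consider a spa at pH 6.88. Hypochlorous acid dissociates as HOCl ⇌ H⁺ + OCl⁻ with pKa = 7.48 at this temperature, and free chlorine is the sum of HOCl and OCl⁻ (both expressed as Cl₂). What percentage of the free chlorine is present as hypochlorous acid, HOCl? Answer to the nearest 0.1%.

[OCl⁻]/[HOCl] = 10^(pH − pKa) = 10^(6.88 − 7.48) = 10^-0.60 = 0.2512.
Fraction as HOCl = 1 / (1 + 0.2512) = 0.7992.

79.9%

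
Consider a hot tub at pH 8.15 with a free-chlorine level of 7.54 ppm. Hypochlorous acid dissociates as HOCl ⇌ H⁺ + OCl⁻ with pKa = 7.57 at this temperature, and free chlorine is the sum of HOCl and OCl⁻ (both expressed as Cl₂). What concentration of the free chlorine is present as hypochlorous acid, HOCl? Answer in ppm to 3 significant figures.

1.57 ppm

[OCl⁻]/[HOCl] = 10^(pH − pKa) = 10^(8.15 − 7.57) = 10^0.58 = 3.802.
Fraction as HOCl = 1 / (1 + 3.802) = 0.2083.
HOCl = 0.2083 × 7.54 ppm = 1.57 ppm.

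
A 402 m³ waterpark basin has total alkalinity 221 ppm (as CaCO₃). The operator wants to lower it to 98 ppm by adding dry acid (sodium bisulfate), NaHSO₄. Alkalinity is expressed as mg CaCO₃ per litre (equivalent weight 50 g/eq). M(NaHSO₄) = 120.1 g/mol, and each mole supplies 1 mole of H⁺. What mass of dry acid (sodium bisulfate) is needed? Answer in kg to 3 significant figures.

Volume: 402 m³ = 402,000 L.
Alkalinity to neutralize: (221 − 98) = 123 mg/L as CaCO₃ × 402,000 L = 49,450 g as CaCO₃.
Equivalents of H⁺ required: 49,450 ÷ 50 g/eq = 988.9 eq = 988.9 mol NaHSO₄.
Mass of NaHSO₄: 988.9 × 120.1 = 118,800 g.

119 kg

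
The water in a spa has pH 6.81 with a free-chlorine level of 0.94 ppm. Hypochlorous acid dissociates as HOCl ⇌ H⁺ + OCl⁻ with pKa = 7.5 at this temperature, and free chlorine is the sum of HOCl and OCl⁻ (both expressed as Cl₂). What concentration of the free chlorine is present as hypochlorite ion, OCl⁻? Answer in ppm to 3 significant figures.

[OCl⁻]/[HOCl] = 10^(pH − pKa) = 10^(6.81 − 7.5) = 10^-0.69 = 0.2042.
Fraction as HOCl = 1 / (1 + 0.2042) = 0.8304.
OCl⁻ = (1 − 0.8304) × 0.94 ppm = 0.1594 ppm.

0.159 ppm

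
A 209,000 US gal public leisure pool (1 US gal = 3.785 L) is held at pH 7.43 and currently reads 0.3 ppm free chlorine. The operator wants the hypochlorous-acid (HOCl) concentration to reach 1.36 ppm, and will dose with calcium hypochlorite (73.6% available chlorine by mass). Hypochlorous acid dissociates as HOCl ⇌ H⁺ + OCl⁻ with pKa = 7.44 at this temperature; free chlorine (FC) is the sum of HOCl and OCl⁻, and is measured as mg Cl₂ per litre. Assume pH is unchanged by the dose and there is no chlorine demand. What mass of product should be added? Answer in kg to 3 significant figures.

Volume: 209,000 US gal × 3.785 L/gal = 791,065 L.
[OCl⁻]/[HOCl] = 10^(pH − pKa) = 10^(7.43 − 7.44) = 0.9772; fraction as HOCl = 1/(1 + 0.9772) = 0.5058.
Free chlorine required for 1.36 ppm HOCl: 1.36 / 0.5058 = 2.689 ppm.
FC to add: 2.689 − 0.3 = 2.389 mg/L as Cl₂.
Cl₂ equivalent: 2.389 mg/L × 791,065 L = 1890 g.
Product at 73.6% available Cl: 1890 / 0.736 = 2568 g.

2.57 kg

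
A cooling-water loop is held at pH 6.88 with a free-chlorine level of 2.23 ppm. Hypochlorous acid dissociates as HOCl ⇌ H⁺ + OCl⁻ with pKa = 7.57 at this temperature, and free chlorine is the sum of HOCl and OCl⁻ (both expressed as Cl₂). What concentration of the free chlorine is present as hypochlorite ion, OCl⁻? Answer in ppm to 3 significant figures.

0.378 ppm

[OCl⁻]/[HOCl] = 10^(pH − pKa) = 10^(6.88 − 7.57) = 10^-0.69 = 0.2042.
Fraction as HOCl = 1 / (1 + 0.2042) = 0.8304.
OCl⁻ = (1 − 0.8304) × 2.23 ppm = 0.3781 ppm.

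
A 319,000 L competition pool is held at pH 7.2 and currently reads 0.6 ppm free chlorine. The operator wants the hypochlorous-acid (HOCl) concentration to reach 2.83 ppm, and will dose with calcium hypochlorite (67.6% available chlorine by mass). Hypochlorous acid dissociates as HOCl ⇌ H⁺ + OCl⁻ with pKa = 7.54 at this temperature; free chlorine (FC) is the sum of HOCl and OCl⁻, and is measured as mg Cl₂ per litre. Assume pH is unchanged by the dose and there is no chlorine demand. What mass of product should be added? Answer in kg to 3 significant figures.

[OCl⁻]/[HOCl] = 10^(pH − pKa) = 10^(7.2 − 7.54) = 0.4571; fraction as HOCl = 1/(1 + 0.4571) = 0.6863.
Free chlorine required for 2.83 ppm HOCl: 2.83 / 0.6863 = 4.124 ppm.
FC to add: 4.124 − 0.6 = 3.524 mg/L as Cl₂.
Cl₂ equivalent: 3.524 mg/L × 319,000 L = 1124 g.
Product at 67.6% available Cl: 1124 / 0.676 = 1663 g.

1.66 kg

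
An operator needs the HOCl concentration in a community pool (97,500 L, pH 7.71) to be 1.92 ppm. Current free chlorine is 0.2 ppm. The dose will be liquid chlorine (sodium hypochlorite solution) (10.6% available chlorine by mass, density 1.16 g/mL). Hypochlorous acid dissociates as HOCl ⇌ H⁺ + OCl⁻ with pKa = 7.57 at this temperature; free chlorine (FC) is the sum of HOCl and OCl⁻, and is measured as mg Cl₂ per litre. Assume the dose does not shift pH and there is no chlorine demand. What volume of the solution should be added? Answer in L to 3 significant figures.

[OCl⁻]/[HOCl] = 10^(pH − pKa) = 10^(7.71 − 7.57) = 1.38; fraction as HOCl = 1/(1 + 1.38) = 0.4201.
Free chlorine required for 1.92 ppm HOCl: 1.92 / 0.4201 = 4.57 ppm.
FC to add: 4.57 − 0.2 = 4.37 mg/L as Cl₂.
Cl₂ equivalent: 4.37 mg/L × 97,500 L = 426.1 g.
Product at 10.6% available Cl: 426.1 / 0.106 = 4020 g.
Volume: 4020 g ÷ 1.16 g/mL = 3465 mL.

3.47 L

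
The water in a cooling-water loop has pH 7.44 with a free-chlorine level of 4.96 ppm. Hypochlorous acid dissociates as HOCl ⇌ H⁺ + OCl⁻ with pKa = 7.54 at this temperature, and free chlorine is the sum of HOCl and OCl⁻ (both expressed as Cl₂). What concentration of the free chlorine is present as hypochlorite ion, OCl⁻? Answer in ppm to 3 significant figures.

2.20 ppm

[OCl⁻]/[HOCl] = 10^(pH − pKa) = 10^(7.44 − 7.54) = 10^-0.10 = 0.7943.
Fraction as HOCl = 1 / (1 + 0.7943) = 0.5573.
OCl⁻ = (1 − 0.5573) × 4.96 ppm = 2.196 ppm.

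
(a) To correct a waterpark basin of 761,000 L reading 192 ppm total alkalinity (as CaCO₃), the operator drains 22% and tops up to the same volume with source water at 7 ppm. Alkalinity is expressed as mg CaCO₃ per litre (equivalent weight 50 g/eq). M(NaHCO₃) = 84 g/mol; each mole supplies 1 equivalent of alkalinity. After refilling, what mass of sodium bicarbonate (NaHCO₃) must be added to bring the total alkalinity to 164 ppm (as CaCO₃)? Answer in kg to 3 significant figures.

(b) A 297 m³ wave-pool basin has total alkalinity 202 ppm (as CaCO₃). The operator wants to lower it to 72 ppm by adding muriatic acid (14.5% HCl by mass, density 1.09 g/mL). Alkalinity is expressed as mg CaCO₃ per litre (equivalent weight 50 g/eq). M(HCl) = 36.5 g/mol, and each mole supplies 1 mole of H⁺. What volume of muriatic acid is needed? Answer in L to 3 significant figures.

(a) 16.2 kg; (b) 178 L

(a) After draining 22% and refilling: 192 × 0.78 + 7 × 0.22 = 151.3 ppm.
(a) Deficit to target: 164 − 151.3 = 12.7 mg/L.
(a) As CaCO₃: 12.7 mg/L × 761,000 L = 9665 g; ÷ 50 g/eq ÷ 1 = 193.3 mol NaHCO₃.
(a) Mass: 193.3 × 84 = 16,240 g.

(b) Volume: 297 m³ = 297,000 L.
(b) Alkalinity to neutralize: (202 − 72) = 130 mg/L as CaCO₃ × 297,000 L = 38,610 g as CaCO₃.
(b) Equivalents of H⁺ required: 38,610 ÷ 50 g/eq = 772.2 eq = 772.2 mol HCl.
(b) Mass of HCl: 772.2 × 36.5 = 28,190 g.
(b) Mass of 14.5% solution: 28,190 / 0.145 = 194,400 g.
(b) Volume: 194,400 g ÷ 1.09 g/mL = 178,300 mL.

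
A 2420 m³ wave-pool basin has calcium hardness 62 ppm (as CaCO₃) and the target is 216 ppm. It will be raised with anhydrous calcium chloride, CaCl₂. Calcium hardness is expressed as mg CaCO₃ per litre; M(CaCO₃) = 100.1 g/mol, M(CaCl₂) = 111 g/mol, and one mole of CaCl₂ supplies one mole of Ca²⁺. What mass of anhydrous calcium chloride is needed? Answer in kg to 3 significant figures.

413 kg

Volume: 2420 m³ = 2,420,000 L.
Hardness to add: (216 − 62) = 154 mg/L as CaCO₃ × 2,420,000 L = 372,700 g as CaCO₃.
Moles of Ca²⁺ (1 mol Ca²⁺ ≡ 1 mol CaCO₃): 372,700 / 100.1 g/mol = 3723 mol.
Mass of CaCl₂: 3723 × 111 = 413,300 g.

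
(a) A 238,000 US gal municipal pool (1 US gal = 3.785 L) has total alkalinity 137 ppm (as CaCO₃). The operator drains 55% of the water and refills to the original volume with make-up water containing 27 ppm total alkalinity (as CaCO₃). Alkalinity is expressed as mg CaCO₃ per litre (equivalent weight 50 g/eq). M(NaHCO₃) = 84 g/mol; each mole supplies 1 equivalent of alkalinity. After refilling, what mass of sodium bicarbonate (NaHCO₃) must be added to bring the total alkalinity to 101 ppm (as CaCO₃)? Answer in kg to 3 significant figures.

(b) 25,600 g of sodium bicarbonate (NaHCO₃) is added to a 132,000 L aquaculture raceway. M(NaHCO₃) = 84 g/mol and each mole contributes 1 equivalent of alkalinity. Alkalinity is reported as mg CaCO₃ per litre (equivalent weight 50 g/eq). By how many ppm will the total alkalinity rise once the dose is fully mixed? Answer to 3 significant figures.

(a) 37.1 kg; (b) 115 ppm

(a) Volume: 238,000 US gal × 3.785 L/gal = 900,830 L.
(a) After draining 55% and refilling: 137 × 0.45 + 27 × 0.55 = 76.5 ppm.
(a) Deficit to target: 101 − 76.5 = 24.5 mg/L.
(a) As CaCO₃: 24.5 mg/L × 900,830 L = 22,070 g; ÷ 50 g/eq ÷ 1 = 441.4 mol NaHCO₃.
(a) Mass: 441.4 × 84 = 37,080 g.

(b) Moles of NaHCO₃: 25,600 g ÷ 84 g/mol = 304.8 mol → 304.8 eq of alkalinity.
(b) As CaCO₃: 304.8 eq × 50 g/eq = 15,240 g.
(b) Rise: 15,240 g / 132,000 L × 1000 = 115.4 mg/L.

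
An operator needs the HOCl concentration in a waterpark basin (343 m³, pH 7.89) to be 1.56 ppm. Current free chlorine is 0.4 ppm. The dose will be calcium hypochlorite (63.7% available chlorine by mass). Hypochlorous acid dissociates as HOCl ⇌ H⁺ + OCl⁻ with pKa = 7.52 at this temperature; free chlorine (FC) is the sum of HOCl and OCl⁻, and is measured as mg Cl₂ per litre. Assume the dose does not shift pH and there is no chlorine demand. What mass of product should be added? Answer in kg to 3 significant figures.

Volume: 343 m³ = 343,000 L.
[OCl⁻]/[HOCl] = 10^(pH − pKa) = 10^(7.89 − 7.52) = 2.344; fraction as HOCl = 1/(1 + 2.344) = 0.299.
Free chlorine required for 1.56 ppm HOCl: 1.56 / 0.299 = 5.217 ppm.
FC to add: 5.217 − 0.4 = 4.817 mg/L as Cl₂.
Cl₂ equivalent: 4.817 mg/L × 343,000 L = 1652 g.
Product at 63.7% available Cl: 1652 / 0.637 = 2594 g.

2.59 kg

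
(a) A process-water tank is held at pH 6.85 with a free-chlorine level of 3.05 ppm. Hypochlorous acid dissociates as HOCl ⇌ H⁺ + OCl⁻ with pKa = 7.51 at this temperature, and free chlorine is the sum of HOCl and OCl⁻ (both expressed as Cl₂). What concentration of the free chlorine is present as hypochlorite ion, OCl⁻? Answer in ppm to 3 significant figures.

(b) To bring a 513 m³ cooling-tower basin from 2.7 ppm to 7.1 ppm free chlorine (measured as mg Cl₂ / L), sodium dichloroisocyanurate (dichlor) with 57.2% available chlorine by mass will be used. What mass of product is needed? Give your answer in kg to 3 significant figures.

(a) [OCl⁻]/[HOCl] = 10^(pH − pKa) = 10^(6.85 − 7.51) = 10^-0.66 = 0.2188.
(a) Fraction as HOCl = 1 / (1 + 0.2188) = 0.8205.
(a) OCl⁻ = (1 − 0.8205) × 3.05 ppm = 0.5475 ppm.

(b) Volume: 513 m³ = 513,000 L.
(b) Chlorine deficit: 7.1 − 2.7 = 4.4 ppm = 4.4 mg/L as Cl₂.
(b) Cl₂ equivalent needed: 4.4 mg/L × 513,000 L = 2,257,000 mg = 2257 g.
(b) Product at 57.2% available chlorine: 2257 / 0.572 = 3946 g.

(a) 0.547 ppm; (b) 3.95 kg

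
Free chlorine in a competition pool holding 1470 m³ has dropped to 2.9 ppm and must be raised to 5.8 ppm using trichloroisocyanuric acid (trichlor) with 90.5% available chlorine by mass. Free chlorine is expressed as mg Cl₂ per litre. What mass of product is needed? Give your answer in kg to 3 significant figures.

Volume: 1470 m³ = 1,470,000 L.
Chlorine deficit: 5.8 − 2.9 = 2.9 ppm = 2.9 mg/L as Cl₂.
Cl₂ equivalent needed: 2.9 mg/L × 1,470,000 L = 4,263,000 mg = 4263 g.
Product at 90.5% available chlorine: 4263 / 0.905 = 4710 g.

4.71 kg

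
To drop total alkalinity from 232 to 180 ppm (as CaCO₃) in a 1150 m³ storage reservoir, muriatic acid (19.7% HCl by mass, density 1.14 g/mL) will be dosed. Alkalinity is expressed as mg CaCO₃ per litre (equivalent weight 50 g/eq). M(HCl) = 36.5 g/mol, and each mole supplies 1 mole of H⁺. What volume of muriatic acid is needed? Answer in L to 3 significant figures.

194 L

Volume: 1150 m³ = 1,150,000 L.
Alkalinity to neutralize: (232 − 180) = 52 mg/L as CaCO₃ × 1,150,000 L = 59,800 g as CaCO₃.
Equivalents of H⁺ required: 59,800 ÷ 50 g/eq = 1196 eq = 1196 mol HCl.
Mass of HCl: 1196 × 36.5 = 43,650 g.
Mass of 19.7% solution: 43,650 / 0.197 = 221,600 g.
Volume: 221,600 g ÷ 1.14 g/mL = 194,400 mL.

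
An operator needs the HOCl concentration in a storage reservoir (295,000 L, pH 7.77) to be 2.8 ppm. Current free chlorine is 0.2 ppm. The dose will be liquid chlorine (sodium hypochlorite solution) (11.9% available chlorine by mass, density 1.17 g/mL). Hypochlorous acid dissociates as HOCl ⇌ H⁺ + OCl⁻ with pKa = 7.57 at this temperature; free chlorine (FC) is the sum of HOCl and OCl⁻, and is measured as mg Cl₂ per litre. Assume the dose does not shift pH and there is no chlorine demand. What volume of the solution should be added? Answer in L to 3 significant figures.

14.9 L

[OCl⁻]/[HOCl] = 10^(pH − pKa) = 10^(7.77 − 7.57) = 1.585; fraction as HOCl = 1/(1 + 1.585) = 0.3869.
Free chlorine required for 2.8 ppm HOCl: 2.8 / 0.3869 = 7.238 ppm.
FC to add: 7.238 − 0.2 = 7.038 mg/L as Cl₂.
Cl₂ equivalent: 7.038 mg/L × 295,000 L = 2076 g.
Product at 11.9% available Cl: 2076 / 0.119 = 17,450 g.
Volume: 17,450 g ÷ 1.17 g/mL = 14,910 mL.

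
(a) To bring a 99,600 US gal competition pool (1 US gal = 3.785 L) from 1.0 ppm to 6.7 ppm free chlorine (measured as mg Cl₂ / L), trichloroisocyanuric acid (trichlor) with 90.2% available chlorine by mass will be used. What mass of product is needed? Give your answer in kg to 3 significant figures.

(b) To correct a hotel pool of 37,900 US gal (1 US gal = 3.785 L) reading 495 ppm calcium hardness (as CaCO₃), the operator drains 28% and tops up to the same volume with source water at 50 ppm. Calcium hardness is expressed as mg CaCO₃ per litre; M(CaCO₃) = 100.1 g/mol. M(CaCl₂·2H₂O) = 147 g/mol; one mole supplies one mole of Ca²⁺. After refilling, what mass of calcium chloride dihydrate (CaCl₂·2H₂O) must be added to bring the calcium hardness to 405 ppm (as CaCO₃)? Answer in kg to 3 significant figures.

(a) Volume: 99,600 US gal × 3.785 L/gal = 376,986 L.
(a) Chlorine deficit: 6.7 − 1.0 = 5.7 ppm = 5.7 mg/L as Cl₂.
(a) Cl₂ equivalent needed: 5.7 mg/L × 376,986 L = 2,149,000 mg = 2149 g.
(a) Product at 90.2% available chlorine: 2149 / 0.902 = 2382 g.

(b) Volume: 37,900 US gal × 3.785 L/gal = 143,452 L.
(b) After draining 28% and refilling: 495 × 0.72 + 50 × 0.28 = 370.4 ppm.
(b) Deficit to target: 405 − 370.4 = 34.6 mg/L.
(b) As CaCO₃: 34.6 mg/L × 143,452 L = 4963 g; ÷ 100.1 = 49.58 mol Ca²⁺.
(b) Mass: 49.58 × 147 = 7289 g.

(a) 2.38 kg; (b) 7.29 kg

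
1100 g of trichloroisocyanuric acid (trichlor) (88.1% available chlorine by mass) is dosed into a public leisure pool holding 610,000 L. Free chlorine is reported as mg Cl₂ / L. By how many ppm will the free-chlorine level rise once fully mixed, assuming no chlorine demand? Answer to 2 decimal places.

Available chlorine delivered: 1100 g × 0.881 = 969.1 g as Cl₂.
Concentration rise: 969.1 g / 610,000 L = 1.589 mg/L = 1.59 ppm.

1.59 ppm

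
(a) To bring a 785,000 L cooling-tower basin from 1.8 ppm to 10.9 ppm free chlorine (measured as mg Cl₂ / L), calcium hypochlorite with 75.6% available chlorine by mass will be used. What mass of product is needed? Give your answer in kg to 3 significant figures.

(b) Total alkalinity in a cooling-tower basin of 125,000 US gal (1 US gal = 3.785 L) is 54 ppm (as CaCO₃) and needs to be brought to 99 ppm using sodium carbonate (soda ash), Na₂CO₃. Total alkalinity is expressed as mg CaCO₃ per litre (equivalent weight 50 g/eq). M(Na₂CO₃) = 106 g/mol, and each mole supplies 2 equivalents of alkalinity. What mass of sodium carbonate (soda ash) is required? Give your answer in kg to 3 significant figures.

(a) Chlorine deficit: 10.9 − 1.8 = 9.1 ppm = 9.1 mg/L as Cl₂.
(a) Cl₂ equivalent needed: 9.1 mg/L × 785,000 L = 7,144,000 mg = 7144 g.
(a) Product at 75.6% available chlorine: 7144 / 0.756 = 9449 g.

(b) Volume: 125,000 US gal × 3.785 L/gal = 473,125 L.
(b) Alkalinity to add: (99 − 54) = 45 mg/L as CaCO₃ × 473,125 L = 21,290 g as CaCO₃.
(b) Equivalents: 21,290 g ÷ 50 g/eq = 425.8 eq.
(b) Each mole of Na₂CO₃ supplies 2 eq, so 425.8 / 2 = 212.9 mol.
(b) Mass: 212.9 mol × 106 g/mol = 22,570 g.

(a) 9.45 kg; (b) 22.6 kg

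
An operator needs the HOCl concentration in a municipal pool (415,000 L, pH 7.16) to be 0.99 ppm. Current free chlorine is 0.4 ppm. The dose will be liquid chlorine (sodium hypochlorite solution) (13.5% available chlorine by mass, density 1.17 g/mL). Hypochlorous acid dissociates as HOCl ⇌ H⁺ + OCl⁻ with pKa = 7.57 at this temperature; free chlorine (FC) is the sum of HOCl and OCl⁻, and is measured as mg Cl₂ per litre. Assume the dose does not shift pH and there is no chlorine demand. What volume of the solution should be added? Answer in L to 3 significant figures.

[OCl⁻]/[HOCl] = 10^(pH − pKa) = 10^(7.16 − 7.57) = 0.389; fraction as HOCl = 1/(1 + 0.389) = 0.7199.
Free chlorine required for 0.99 ppm HOCl: 0.99 / 0.7199 = 1.375 ppm.
FC to add: 1.375 − 0.4 = 0.9752 mg/L as Cl₂.
Cl₂ equivalent: 0.9752 mg/L × 415,000 L = 404.7 g.
Product at 13.5% available Cl: 404.7 / 0.135 = 2998 g.
Volume: 2998 g ÷ 1.17 g/mL = 2562 mL.

2.56 L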